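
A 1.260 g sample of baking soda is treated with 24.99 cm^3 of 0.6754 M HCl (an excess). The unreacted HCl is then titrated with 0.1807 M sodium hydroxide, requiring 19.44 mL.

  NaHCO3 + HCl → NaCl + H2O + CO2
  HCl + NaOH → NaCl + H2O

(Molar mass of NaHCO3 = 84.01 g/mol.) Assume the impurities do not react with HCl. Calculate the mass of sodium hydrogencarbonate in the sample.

1.123 g

n(HCl) added = 0.02499 × 0.6754 = 0.01688 mol
n(NaOH) used in back-titration = 0.01944 × 0.1807 = 3.513 × 10^-3 mol
n(HCl) left over = 3.513 × 10^-3 mol (1:1 ratio)
n(HCl) consumed by analyte = 0.01688 − 3.513 × 10^-3 = 0.01337 mol
n(NaHCO3) = 0.01337 mol (1:1 ratio)
mass of NaHCO3 = 0.01337 × 84.01 = 1.123 g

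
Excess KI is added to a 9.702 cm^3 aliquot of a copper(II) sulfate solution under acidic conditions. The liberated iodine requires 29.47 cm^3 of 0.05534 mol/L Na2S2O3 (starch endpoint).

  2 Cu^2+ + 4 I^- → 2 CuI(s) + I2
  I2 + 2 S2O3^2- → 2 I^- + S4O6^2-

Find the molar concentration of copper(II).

0.1681 mol/L

n(S2O3^2-) = 0.02947 × 0.05534 = 1.631 × 10^-3 mol
n(I2) = n(S2O3^2-)/2 = 8.154 × 10^-4 mol
From the 2:1 ratio, n(Cu2+) in the aliquot = 2/1 × 8.154 × 10^-4 = 1.631 × 10^-3 mol
[Cu2+] = 1.631 × 10^-3 / 0.009702 = 0.1681 mol/L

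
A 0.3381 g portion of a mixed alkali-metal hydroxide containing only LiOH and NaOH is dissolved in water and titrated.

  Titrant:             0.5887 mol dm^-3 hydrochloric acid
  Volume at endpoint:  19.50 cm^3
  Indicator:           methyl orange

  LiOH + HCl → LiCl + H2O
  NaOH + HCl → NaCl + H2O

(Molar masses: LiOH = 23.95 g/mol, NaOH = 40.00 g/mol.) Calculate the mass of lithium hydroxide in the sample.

0.1807 g

n(HCl) = 0.01950 × 0.5887 = 0.01148 mol
Let x = n(LiOH), y = n(NaOH).
Titrant: 1x + 1y = 0.01148;  mass: 23.95x + 40.00y = 0.3381
Solving, x = 7.544 × 10^-3 mol, y = 3.935 × 10^-3 mol
mass of LiOH = 7.544 × 10^-3 × 23.95 = 0.1807 g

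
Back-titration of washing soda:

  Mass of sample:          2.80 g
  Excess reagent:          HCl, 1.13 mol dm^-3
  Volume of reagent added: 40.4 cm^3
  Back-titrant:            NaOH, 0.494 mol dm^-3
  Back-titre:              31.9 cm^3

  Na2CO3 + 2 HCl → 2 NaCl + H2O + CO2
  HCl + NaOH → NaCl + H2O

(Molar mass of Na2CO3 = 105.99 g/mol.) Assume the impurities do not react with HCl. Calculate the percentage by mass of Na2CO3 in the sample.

n(HCl) added = 0.0404 × 1.13 = 0.0457 mol
n(NaOH) used in back-titration = 0.0319 × 0.494 = 0.0158 mol
n(HCl) left over = 0.0158 mol (1:1 ratio)
n(HCl) consumed by analyte = 0.0457 − 0.0158 = 0.0299 mol
From the 1:2 ratio, n(Na2CO3) = 1/2 × 0.0299 = 0.0149 mol
mass of Na2CO3 = 0.0149 × 105.99 = 1.58 g
% Na2CO3 = 1.58 / 2.80 × 100 = 56.6 %

56.6 %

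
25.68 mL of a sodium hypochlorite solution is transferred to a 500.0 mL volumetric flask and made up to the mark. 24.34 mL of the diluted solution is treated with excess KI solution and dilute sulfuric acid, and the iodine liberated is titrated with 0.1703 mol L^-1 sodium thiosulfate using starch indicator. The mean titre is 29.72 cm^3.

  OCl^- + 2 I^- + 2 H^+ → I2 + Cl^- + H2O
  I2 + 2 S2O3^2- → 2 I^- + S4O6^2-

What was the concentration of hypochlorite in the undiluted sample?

2.024 mol/L

n(S2O3^2-) = 0.02972 × 0.1703 = 5.061 × 10^-3 mol
n(I2) = n(S2O3^2-)/2 = 2.531 × 10^-3 mol
n(OCl^-) in the aliquot = 2.531 × 10^-3 mol (1:1 ratio)
[OCl^-]_dilute = 2.531 × 10^-3 / 0.02434 = 0.1040 mol/L
[OCl^-]_original = 0.1040 × 500.0/25.68 = 2.024 mol/L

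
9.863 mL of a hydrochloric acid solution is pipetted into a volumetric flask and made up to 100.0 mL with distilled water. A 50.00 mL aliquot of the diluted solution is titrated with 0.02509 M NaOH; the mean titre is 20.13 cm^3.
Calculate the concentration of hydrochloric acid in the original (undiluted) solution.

HCl + NaOH → NaCl + H2O
n(NaOH) = 0.02013 × 0.02509 = 5.051 × 10^-4 mol
n(HCl) in the aliquot = 5.051 × 10^-4 mol (1:1 ratio)
[HCl]_dilute = 5.051 × 10^-4 / 0.05000 = 0.01010 mol/L
Dilution factor = 100.0 / 9.863 = 10.14
[HCl]_stock = 0.01010 × 10.14 = 0.1024 mol/L

0.1024 M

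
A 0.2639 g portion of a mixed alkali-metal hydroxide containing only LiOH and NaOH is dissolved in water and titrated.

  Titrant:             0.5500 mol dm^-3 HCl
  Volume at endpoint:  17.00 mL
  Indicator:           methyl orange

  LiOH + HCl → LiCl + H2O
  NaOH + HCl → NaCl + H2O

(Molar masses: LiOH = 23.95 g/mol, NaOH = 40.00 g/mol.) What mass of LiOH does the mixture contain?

0.1643 g

n(HCl) = 0.01700 × 0.5500 = 9.350 × 10^-3 mol
Let x = n(LiOH), y = n(NaOH).
Titrant: 1x + 1y = 9.350 × 10^-3;  mass: 23.95x + 40.00y = 0.2639
Solving, x = 6.860 × 10^-3 mol, y = 2.490 × 10^-3 mol
mass of LiOH = 6.860 × 10^-3 × 23.95 = 0.1643 g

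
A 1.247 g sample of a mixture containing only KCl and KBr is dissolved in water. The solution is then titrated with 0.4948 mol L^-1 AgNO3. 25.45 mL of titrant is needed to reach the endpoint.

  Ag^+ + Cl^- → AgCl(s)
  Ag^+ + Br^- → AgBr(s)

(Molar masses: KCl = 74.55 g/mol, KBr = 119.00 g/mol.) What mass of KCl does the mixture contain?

n(AgNO3) = 0.02545 × 0.4948 = 0.01259 mol
Let x = n(KCl), y = n(KBr).
Titrant: 1x + 1y = 0.01259;  mass: 74.55x + 119.00y = 1.247
Solving, x = 5.659 × 10^-3 mol, y = 6.934 × 10^-3 mol
mass of KCl = 5.659 × 10^-3 × 74.55 = 0.4219 g

0.4219 g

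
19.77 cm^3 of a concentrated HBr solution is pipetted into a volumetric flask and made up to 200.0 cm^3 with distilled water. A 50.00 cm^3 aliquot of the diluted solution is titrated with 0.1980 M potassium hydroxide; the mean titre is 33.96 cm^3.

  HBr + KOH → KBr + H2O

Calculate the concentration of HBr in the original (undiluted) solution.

n(KOH) = 0.03396 × 0.1980 = 6.724 × 10^-3 mol
n(HBr) in the aliquot = 6.724 × 10^-3 mol (1:1 ratio)
[HBr]_dilute = 6.724 × 10^-3 / 0.05000 = 0.1345 mol/L
Dilution factor = 200.0 / 19.77 = 10.12
[HBr]_stock = 0.1345 × 10.12 = 1.360 mol/L

1.360 M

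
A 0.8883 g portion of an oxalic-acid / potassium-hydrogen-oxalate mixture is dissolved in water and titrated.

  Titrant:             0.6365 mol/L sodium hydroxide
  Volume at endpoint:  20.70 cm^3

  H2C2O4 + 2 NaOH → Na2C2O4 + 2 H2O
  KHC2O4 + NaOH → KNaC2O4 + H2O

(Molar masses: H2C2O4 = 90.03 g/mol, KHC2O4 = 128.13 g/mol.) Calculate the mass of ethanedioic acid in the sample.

n(NaOH) = 0.02070 × 0.6365 = 0.01318 mol
Let x = n(H2C2O4), y = n(KHC2O4).
Titrant: 2x + 1y = 0.01318;  mass: 90.03x + 128.13y = 0.8883
Solving, x = 4.812 × 10^-3 mol, y = 3.552 × 10^-3 mol
mass of H2C2O4 = 4.812 × 10^-3 × 90.03 = 0.4332 g

0.4332 g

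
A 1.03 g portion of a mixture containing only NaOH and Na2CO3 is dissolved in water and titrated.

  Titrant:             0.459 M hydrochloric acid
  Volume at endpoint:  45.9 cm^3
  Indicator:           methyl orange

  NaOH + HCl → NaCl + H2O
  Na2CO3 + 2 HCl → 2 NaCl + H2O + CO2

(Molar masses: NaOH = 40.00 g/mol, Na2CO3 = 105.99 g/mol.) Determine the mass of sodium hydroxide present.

0.266 g

n(HCl) = 0.0459 × 0.459 = 0.0211 mol
Let x = n(NaOH), y = n(Na2CO3).
Titrant: 1x + 2y = 0.0211;  mass: 40.00x + 105.99y = 1.03
Solving, x = 6.66 × 10^-3 mol, y = 7.21 × 10^-3 mol
mass of NaOH = 6.66 × 10^-3 × 40.00 = 0.266 g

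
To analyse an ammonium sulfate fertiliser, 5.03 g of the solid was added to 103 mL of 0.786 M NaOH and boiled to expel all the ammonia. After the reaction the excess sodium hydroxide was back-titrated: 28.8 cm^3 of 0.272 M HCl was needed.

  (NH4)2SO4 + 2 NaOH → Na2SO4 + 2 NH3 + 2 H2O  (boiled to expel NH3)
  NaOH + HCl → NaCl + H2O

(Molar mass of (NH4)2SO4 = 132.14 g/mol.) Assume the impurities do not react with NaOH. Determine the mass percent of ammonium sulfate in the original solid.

96.1 %

n(NaOH) added = 0.103 × 0.786 = 0.0810 mol
n(HCl) used in back-titration = 0.0288 × 0.272 = 7.83 × 10^-3 mol
n(NaOH) left over = 7.83 × 10^-3 mol (1:1 ratio)
n(NaOH) consumed by analyte = 0.0810 − 7.83 × 10^-3 = 0.0731 mol
From the 1:2 ratio, n((NH4)2SO4) = 1/2 × 0.0731 = 0.0366 mol
mass of (NH4)2SO4 = 0.0366 × 132.14 = 4.83 g
% (NH4)2SO4 = 4.83 / 5.03 × 100 = 96.1 %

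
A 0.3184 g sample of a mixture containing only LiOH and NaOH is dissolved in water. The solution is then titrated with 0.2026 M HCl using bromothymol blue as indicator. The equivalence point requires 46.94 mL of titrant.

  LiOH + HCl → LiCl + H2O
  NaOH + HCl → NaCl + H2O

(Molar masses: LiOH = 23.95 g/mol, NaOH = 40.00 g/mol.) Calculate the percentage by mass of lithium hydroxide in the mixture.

29.06 %

n(HCl) = 0.04694 × 0.2026 = 9.510 × 10^-3 mol
Let x = n(LiOH), y = n(NaOH).
Titrant: 1x + 1y = 9.510 × 10^-3;  mass: 23.95x + 40.00y = 0.3184
Solving, x = 3.863 × 10^-3 mol, y = 5.647 × 10^-3 mol
mass of LiOH = 3.863 × 10^-3 × 23.95 = 0.09252 g
% LiOH = 0.09252 / 0.3184 × 100 = 29.06 %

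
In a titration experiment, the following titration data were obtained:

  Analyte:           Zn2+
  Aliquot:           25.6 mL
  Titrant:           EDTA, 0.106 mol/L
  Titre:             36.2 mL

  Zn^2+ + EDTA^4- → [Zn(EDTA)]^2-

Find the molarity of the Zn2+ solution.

0.150 mol/L

n(EDTA) = 0.0362 L × 0.106 mol/L = 3.84 × 10^-3 mol
n(Zn2+) = 3.84 × 10^-3 mol (1:1 mole ratio)
[Zn2+] = 3.84 × 10^-3 mol / 0.0256 L = 0.150 mol/L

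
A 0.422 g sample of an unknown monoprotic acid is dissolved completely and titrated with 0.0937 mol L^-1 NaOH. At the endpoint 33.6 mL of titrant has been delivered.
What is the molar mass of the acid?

134 g/mol

n(NaOH) = 0.0336 L × 0.0937 mol/L = 3.15 × 10^-3 mol
n(HA) = 3.15 × 10^-3 mol (1:1 ratio)
M = m / n = 0.422 g / 3.15 × 10^-3 mol = 134 g/mol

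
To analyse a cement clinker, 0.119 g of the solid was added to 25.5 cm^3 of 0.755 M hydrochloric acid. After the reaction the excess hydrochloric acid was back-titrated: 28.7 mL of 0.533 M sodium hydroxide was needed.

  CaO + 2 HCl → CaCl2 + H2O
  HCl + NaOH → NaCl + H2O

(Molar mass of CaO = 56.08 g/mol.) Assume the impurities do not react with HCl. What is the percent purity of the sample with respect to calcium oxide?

n(HCl) added = 0.0255 × 0.755 = 0.0193 mol
n(NaOH) used in back-titration = 0.0287 × 0.533 = 0.0153 mol
n(HCl) left over = 0.0153 mol (1:1 ratio)
n(HCl) consumed by analyte = 0.0193 − 0.0153 = 3.96 × 10^-3 mol
From the 1:2 ratio, n(CaO) = 1/2 × 3.96 × 10^-3 = 1.98 × 10^-3 mol
mass of CaO = 1.98 × 10^-3 × 56.08 = 0.111 g
% CaO = 0.111 / 0.119 × 100 = 93.2 %

93.2 %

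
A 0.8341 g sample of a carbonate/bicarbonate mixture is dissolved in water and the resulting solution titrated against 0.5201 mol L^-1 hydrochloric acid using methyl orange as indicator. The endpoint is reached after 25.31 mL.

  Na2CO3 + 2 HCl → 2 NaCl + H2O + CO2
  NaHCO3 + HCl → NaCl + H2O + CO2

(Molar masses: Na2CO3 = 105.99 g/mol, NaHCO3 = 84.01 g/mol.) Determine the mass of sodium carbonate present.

n(HCl) = 0.02531 × 0.5201 = 0.01316 mol
Let x = n(Na2CO3), y = n(NaHCO3).
Titrant: 2x + 1y = 0.01316;  mass: 105.99x + 84.01y = 0.8341
Solving, x = 4.382 × 10^-3 mol, y = 4.401 × 10^-3 mol
mass of Na2CO3 = 4.382 × 10^-3 × 105.99 = 0.4644 g

0.4644 g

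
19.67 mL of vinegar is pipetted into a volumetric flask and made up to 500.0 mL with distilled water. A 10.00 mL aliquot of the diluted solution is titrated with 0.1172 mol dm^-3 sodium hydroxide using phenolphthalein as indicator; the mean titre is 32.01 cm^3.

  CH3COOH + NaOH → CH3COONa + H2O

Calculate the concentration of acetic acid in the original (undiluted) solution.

9.536 mol/L

n(NaOH) = 0.03201 × 0.1172 = 3.752 × 10^-3 mol
n(CH3COOH) in the aliquot = 3.752 × 10^-3 mol (1:1 ratio)
[CH3COOH]_dilute = 3.752 × 10^-3 / 0.01000 = 0.3752 mol/L
Dilution factor = 500.0 / 19.67 = 25.42
[CH3COOH]_stock = 0.3752 × 25.42 = 9.536 mol/L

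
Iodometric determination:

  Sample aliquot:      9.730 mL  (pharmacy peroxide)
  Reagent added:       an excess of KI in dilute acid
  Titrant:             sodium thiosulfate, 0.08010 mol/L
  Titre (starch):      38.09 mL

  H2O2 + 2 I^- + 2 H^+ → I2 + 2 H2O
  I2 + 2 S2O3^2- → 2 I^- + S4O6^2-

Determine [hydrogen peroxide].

n(S2O3^2-) = 0.03809 × 0.08010 = 3.051 × 10^-3 mol
n(I2) = n(S2O3^2-)/2 = 1.526 × 10^-3 mol
n(H2O2) in the aliquot = 1.526 × 10^-3 mol (1:1 ratio)
[H2O2] = 1.526 × 10^-3 / 0.009730 = 0.1568 mol/L

0.1568 mol/L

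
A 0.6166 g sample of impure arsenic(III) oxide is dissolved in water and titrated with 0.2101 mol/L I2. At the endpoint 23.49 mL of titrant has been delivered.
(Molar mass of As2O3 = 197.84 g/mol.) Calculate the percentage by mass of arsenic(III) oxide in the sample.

79.18 %

As2O3 + 2 I2 + 2 H2O → As2O5 + 4 HI
n(I2) = 0.02349 L × 0.2101 mol/L = 4.935 × 10^-3 mol
From the 1:2 ratio, n(As2O3) = 1/2 × 4.935 × 10^-3 = 2.468 × 10^-3 mol
mass of As2O3 = 2.468 × 10^-3 × 197.84 g/mol = 0.4882 g
% As2O3 = 0.4882 / 0.6166 × 100 = 79.18 %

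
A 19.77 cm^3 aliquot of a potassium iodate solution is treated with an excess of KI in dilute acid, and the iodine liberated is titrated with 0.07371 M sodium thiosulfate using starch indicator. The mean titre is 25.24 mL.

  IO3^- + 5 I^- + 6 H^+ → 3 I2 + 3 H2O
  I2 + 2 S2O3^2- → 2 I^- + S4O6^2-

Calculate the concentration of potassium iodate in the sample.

0.01568 M

n(S2O3^2-) = 0.02524 × 0.07371 = 1.860 × 10^-3 mol
n(I2) = n(S2O3^2-)/2 = 9.302 × 10^-4 mol
From the 1:3 ratio, n(IO3^-) in the aliquot = 1/3 × 9.302 × 10^-4 = 3.101 × 10^-4 mol
[IO3^-] = 3.101 × 10^-4 / 0.01977 = 0.01568 mol/L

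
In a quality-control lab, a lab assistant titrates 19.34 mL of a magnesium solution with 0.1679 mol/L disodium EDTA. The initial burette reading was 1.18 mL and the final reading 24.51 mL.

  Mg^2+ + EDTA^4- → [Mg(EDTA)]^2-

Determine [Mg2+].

0.2025 mol/L

n(EDTA) = 0.02333 L × 0.1679 mol/L = 3.917 × 10^-3 mol
n(Mg2+) = 3.917 × 10^-3 mol (1:1 mole ratio)
[Mg2+] = 3.917 × 10^-3 mol / 0.01934 L = 0.2025 mol/L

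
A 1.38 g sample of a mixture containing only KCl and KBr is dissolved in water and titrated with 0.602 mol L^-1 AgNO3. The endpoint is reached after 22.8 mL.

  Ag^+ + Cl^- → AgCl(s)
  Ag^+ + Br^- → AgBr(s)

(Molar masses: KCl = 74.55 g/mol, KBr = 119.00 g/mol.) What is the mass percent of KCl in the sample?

n(AgNO3) = 0.0228 × 0.602 = 0.0137 mol
Let x = n(KCl), y = n(KBr).
Titrant: 1x + 1y = 0.0137;  mass: 74.55x + 119.00y = 1.38
Solving, x = 5.70 × 10^-3 mol, y = 8.03 × 10^-3 mol
mass of KCl = 5.70 × 10^-3 × 74.55 = 0.425 g
% KCl = 0.425 / 1.38 × 100 = 30.8 %

30.8 %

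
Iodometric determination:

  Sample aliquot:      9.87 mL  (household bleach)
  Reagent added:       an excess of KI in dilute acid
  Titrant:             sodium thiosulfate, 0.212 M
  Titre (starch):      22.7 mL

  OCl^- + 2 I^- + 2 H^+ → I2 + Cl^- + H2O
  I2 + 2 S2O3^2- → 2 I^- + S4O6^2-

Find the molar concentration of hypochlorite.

0.244 M

n(S2O3^2-) = 0.0227 × 0.212 = 4.81 × 10^-3 mol
n(I2) = n(S2O3^2-)/2 = 2.41 × 10^-3 mol
n(OCl^-) in the aliquot = 2.41 × 10^-3 mol (1:1 ratio)
[OCl^-] = 2.41 × 10^-3 / 0.00987 = 0.244 mol/L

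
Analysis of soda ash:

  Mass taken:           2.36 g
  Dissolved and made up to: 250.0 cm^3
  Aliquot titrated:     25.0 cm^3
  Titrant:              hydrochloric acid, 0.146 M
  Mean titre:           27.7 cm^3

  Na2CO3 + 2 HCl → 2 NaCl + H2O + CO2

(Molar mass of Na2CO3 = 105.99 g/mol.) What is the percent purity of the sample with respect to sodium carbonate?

n(HCl) per titration = 0.0277 × 0.146 = 4.04 × 10^-3 mol
From the 1:2 ratio, n(Na2CO3) in each aliquot = 1/2 × 4.04 × 10^-3 = 2.02 × 10^-3 mol
n(Na2CO3) in the whole flask = 2.02 × 10^-3 × 250.0/25.0 = 0.0202 mol
mass of Na2CO3 = 0.0202 × 105.99 = 2.14 g
% Na2CO3 = 2.14 / 2.36 × 100 = 90.8 %

90.8 %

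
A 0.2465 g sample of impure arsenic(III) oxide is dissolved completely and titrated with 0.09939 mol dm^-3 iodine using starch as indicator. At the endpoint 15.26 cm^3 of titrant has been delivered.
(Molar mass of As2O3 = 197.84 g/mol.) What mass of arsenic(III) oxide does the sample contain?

As2O3 + 2 I2 + 2 H2O → As2O5 + 4 HI
n(I2) = 0.01526 L × 0.09939 mol/L = 1.517 × 10^-3 mol
From the 1:2 ratio, n(As2O3) = 1/2 × 1.517 × 10^-3 = 7.583 × 10^-4 mol
mass of As2O3 = 7.583 × 10^-4 × 197.84 g/mol = 0.1500 g

0.1500 g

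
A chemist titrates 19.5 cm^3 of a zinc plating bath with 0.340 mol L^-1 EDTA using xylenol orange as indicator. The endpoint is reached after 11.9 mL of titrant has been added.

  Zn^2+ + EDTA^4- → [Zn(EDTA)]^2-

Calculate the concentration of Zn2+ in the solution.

n(EDTA) = 0.0119 L × 0.340 mol/L = 4.05 × 10^-3 mol
n(Zn2+) = 4.05 × 10^-3 mol (1:1 mole ratio)
[Zn2+] = 4.05 × 10^-3 mol / 0.0195 L = 0.207 mol/L

0.207 mol/L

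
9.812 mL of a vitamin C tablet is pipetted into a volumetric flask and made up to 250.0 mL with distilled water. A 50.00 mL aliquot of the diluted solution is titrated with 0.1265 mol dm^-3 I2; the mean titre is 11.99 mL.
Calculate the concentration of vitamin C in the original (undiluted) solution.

C6H8O6 + I2 → C6H6O6 + 2 HI
n(I2) = 0.01199 × 0.1265 = 1.517 × 10^-3 mol
n(C6H8O6) in the aliquot = 1.517 × 10^-3 mol (1:1 ratio)
[C6H8O6]_dilute = 1.517 × 10^-3 / 0.05000 = 0.03033 mol/L
Dilution factor = 250.0 / 9.812 = 25.48
[C6H8O6]_stock = 0.03033 × 25.48 = 0.7729 mol/L

0.7729 mol/L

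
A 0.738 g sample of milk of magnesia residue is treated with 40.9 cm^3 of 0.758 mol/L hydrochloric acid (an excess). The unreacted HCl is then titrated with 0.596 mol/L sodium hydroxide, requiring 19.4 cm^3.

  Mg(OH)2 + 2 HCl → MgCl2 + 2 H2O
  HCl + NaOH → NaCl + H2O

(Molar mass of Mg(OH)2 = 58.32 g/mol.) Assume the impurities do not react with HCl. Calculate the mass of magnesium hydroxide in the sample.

0.567 g

n(HCl) added = 0.0409 × 0.758 = 0.0310 mol
n(NaOH) used in back-titration = 0.0194 × 0.596 = 0.0116 mol
n(HCl) left over = 0.0116 mol (1:1 ratio)
n(HCl) consumed by analyte = 0.0310 − 0.0116 = 0.0194 mol
From the 1:2 ratio, n(Mg(OH)2) = 1/2 × 0.0194 = 9.72 × 10^-3 mol
mass of Mg(OH)2 = 9.72 × 10^-3 × 58.32 = 0.567 g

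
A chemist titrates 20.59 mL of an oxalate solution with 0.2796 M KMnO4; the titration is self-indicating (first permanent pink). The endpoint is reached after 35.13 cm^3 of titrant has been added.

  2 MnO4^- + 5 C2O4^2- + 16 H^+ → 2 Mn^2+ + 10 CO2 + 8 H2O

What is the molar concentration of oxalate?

1.193 M

n(KMnO4) = 0.03513 L × 0.2796 mol/L = 9.822 × 10^-3 mol
From the 5:2 mole ratio, n(C2O4^2-) = 5/2 × 9.822 × 10^-3 = 0.02456 mol
[C2O4^2-] = 0.02456 mol / 0.02059 L = 1.193 mol/L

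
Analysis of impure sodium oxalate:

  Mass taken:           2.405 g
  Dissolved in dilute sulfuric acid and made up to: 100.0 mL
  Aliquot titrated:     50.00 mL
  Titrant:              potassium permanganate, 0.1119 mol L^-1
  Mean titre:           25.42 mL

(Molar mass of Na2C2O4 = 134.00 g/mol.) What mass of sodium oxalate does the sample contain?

1.906 g

2 MnO4^- + 5 C2O4^2- + 16 H^+ → 2 Mn^2+ + 10 CO2 + 8 H2O
n(KMnO4) per titration = 0.02542 × 0.1119 = 2.844 × 10^-3 mol
From the 5:2 ratio, n(Na2C2O4) in each aliquot = 5/2 × 2.844 × 10^-3 = 7.111 × 10^-3 mol
n(Na2C2O4) in the whole flask = 7.111 × 10^-3 × 100.0/50.00 = 0.01422 mol
mass of Na2C2O4 = 0.01422 × 134.00 = 1.906 g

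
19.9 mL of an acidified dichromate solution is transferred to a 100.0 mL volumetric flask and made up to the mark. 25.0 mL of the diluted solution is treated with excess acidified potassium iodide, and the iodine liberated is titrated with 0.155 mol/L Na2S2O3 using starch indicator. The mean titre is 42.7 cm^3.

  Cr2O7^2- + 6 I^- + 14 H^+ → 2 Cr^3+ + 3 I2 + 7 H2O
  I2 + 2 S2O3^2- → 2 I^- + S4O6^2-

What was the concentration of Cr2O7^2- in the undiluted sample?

n(S2O3^2-) = 0.0427 × 0.155 = 6.62 × 10^-3 mol
n(I2) = n(S2O3^2-)/2 = 3.31 × 10^-3 mol
From the 1:3 ratio, n(Cr2O7^2-) in the aliquot = 1/3 × 3.31 × 10^-3 = 1.10 × 10^-3 mol
[Cr2O7^2-]_dilute = 1.10 × 10^-3 / 0.0250 = 0.0441 mol/L
[Cr2O7^2-]_original = 0.0441 × 100.0/19.9 = 0.222 mol/L

0.222 mol/L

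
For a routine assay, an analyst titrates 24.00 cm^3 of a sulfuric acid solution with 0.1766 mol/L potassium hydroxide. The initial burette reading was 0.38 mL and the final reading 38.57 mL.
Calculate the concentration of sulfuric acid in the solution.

H2SO4 + 2 KOH → K2SO4 + 2 H2O
n(KOH) = 0.03819 L × 0.1766 mol/L = 6.744 × 10^-3 mol
From the 1:2 mole ratio, n(H2SO4) = 1/2 × 6.744 × 10^-3 = 3.372 × 10^-3 mol
[H2SO4] = 3.372 × 10^-3 mol / 0.02400 L = 0.1405 mol/L

0.1405 mol/L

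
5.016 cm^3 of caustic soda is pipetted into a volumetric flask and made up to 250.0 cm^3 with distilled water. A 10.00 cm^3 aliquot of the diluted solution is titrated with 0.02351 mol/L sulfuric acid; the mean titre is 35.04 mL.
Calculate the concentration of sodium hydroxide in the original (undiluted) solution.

8.212 mol/L

2 NaOH + H2SO4 → Na2SO4 + 2 H2O
n(H2SO4) = 0.03504 × 0.02351 = 8.238 × 10^-4 mol
From the 2:1 ratio, n(NaOH) in the aliquot = 2/1 × 8.238 × 10^-4 = 1.648 × 10^-3 mol
[NaOH]_dilute = 1.648 × 10^-3 / 0.01000 = 0.1648 mol/L
Dilution factor = 250.0 / 5.016 = 49.84
[NaOH]_stock = 0.1648 × 49.84 = 8.212 mol/L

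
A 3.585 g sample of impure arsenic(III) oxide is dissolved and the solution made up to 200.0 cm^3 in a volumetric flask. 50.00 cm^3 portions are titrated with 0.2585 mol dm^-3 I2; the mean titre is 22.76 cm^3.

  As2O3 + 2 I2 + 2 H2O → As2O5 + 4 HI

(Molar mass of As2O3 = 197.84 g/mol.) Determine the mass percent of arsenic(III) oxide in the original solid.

64.94 %

n(I2) per titration = 0.02276 × 0.2585 = 5.883 × 10^-3 mol
From the 1:2 ratio, n(As2O3) in each aliquot = 1/2 × 5.883 × 10^-3 = 2.942 × 10^-3 mol
n(As2O3) in the whole flask = 2.942 × 10^-3 × 200.0/50.00 = 0.01177 mol
mass of As2O3 = 0.01177 × 197.84 = 2.328 g
% As2O3 = 2.328 / 3.585 × 100 = 64.94 %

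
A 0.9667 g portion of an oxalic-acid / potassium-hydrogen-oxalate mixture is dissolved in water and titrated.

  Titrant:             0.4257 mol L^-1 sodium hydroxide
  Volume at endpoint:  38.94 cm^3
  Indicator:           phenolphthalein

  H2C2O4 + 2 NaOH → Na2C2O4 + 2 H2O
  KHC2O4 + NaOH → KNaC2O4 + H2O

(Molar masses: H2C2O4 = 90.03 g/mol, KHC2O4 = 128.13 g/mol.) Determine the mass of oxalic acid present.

n(NaOH) = 0.03894 × 0.4257 = 0.01658 mol
Let x = n(H2C2O4), y = n(KHC2O4).
Titrant: 2x + 1y = 0.01658;  mass: 90.03x + 128.13y = 0.9667
Solving, x = 6.962 × 10^-3 mol, y = 2.653 × 10^-3 mol
mass of H2C2O4 = 6.962 × 10^-3 × 90.03 = 0.6268 g

0.6268 g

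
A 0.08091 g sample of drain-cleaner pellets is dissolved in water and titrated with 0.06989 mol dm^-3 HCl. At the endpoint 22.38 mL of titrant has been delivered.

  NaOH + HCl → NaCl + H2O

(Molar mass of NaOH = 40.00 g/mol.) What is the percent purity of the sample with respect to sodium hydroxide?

n(HCl) = 0.02238 L × 0.06989 mol/L = 1.564 × 10^-3 mol
n(NaOH) = 1.564 × 10^-3 mol (1:1 ratio)
mass of NaOH = 1.564 × 10^-3 × 40.00 g/mol = 0.06257 g
% NaOH = 0.06257 / 0.08091 × 100 = 77.33 %

77.33 %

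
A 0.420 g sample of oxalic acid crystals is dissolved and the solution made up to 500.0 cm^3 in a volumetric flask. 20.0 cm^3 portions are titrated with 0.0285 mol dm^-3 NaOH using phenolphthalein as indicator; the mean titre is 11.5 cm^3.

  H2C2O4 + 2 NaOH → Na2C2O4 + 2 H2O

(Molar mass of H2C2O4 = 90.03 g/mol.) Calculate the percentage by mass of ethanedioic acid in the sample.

n(NaOH) per titration = 0.0115 × 0.0285 = 3.28 × 10^-4 mol
From the 1:2 ratio, n(H2C2O4) in each aliquot = 1/2 × 3.28 × 10^-4 = 1.64 × 10^-4 mol
n(H2C2O4) in the whole flask = 1.64 × 10^-4 × 500.0/20.0 = 4.10 × 10^-3 mol
mass of H2C2O4 = 4.10 × 10^-3 × 90.03 = 0.369 g
% H2C2O4 = 0.369 / 0.420 × 100 = 87.8 %

87.8 %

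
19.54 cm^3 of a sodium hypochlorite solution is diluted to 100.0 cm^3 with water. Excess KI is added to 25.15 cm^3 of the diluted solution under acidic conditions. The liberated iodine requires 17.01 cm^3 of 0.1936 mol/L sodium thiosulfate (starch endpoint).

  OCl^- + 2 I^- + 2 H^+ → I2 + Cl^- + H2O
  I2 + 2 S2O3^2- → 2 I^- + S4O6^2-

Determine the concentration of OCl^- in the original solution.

n(S2O3^2-) = 0.01701 × 0.1936 = 3.293 × 10^-3 mol
n(I2) = n(S2O3^2-)/2 = 1.647 × 10^-3 mol
n(OCl^-) in the aliquot = 1.647 × 10^-3 mol (1:1 ratio)
[OCl^-]_dilute = 1.647 × 10^-3 / 0.02515 = 0.06547 mol/L
[OCl^-]_original = 0.06547 × 100.0/19.54 = 0.3351 mol/L

0.3351 mol/L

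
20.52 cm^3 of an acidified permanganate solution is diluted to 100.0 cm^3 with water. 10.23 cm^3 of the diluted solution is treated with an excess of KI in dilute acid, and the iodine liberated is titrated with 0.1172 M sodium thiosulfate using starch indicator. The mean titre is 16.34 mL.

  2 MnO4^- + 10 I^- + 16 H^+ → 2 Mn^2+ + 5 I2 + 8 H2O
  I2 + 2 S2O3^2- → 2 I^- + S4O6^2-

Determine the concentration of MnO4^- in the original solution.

0.1825 M

n(S2O3^2-) = 0.01634 × 0.1172 = 1.915 × 10^-3 mol
n(I2) = n(S2O3^2-)/2 = 9.575 × 10^-4 mol
From the 2:5 ratio, n(MnO4^-) in the aliquot = 2/5 × 9.575 × 10^-4 = 3.830 × 10^-4 mol
[MnO4^-]_dilute = 3.830 × 10^-4 / 0.01023 = 0.03744 mol/L
[MnO4^-]_original = 0.03744 × 100.0/20.52 = 0.1825 mol/L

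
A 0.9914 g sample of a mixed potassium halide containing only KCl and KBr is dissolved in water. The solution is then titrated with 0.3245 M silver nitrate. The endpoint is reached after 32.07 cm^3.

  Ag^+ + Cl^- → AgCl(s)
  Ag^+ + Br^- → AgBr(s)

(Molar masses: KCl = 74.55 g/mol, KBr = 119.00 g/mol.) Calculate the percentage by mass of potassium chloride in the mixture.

n(AgNO3) = 0.03207 × 0.3245 = 0.01041 mol
Let x = n(KCl), y = n(KBr).
Titrant: 1x + 1y = 0.01041;  mass: 74.55x + 119.00y = 0.9914
Solving, x = 5.557 × 10^-3 mol, y = 4.850 × 10^-3 mol
mass of KCl = 5.557 × 10^-3 × 74.55 = 0.4143 g
% KCl = 0.4143 / 0.9914 × 100 = 41.79 %

41.79 %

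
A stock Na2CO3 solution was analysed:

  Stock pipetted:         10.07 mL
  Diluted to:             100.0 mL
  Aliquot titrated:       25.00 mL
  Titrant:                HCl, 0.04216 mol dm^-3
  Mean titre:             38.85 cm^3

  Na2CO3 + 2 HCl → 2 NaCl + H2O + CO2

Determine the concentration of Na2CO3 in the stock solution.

n(HCl) = 0.03885 × 0.04216 = 1.638 × 10^-3 mol
From the 1:2 ratio, n(Na2CO3) in the aliquot = 1/2 × 1.638 × 10^-3 = 8.190 × 10^-4 mol
[Na2CO3]_dilute = 8.190 × 10^-4 / 0.02500 = 0.03276 mol/L
Dilution factor = 100.0 / 10.07 = 9.930
[Na2CO3]_stock = 0.03276 × 9.930 = 0.3253 mol/L

0.3253 mol/L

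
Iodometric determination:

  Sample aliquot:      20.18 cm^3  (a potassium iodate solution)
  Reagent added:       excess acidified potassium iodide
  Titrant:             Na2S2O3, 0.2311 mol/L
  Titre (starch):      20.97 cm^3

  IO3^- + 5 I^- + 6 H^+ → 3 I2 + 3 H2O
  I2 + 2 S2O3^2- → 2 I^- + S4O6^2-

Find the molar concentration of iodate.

0.04002 mol/L

n(S2O3^2-) = 0.02097 × 0.2311 = 4.846 × 10^-3 mol
n(I2) = n(S2O3^2-)/2 = 2.423 × 10^-3 mol
From the 1:3 ratio, n(IO3^-) in the aliquot = 1/3 × 2.423 × 10^-3 = 8.077 × 10^-4 mol
[IO3^-] = 8.077 × 10^-4 / 0.02018 = 0.04002 mol/L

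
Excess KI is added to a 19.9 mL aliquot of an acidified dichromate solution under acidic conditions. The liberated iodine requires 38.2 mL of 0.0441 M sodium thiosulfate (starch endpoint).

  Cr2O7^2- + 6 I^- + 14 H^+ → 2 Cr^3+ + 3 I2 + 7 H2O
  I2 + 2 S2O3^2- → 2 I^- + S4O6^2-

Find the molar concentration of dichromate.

n(S2O3^2-) = 0.0382 × 0.0441 = 1.68 × 10^-3 mol
n(I2) = n(S2O3^2-)/2 = 8.42 × 10^-4 mol
From the 1:3 ratio, n(Cr2O7^2-) in the aliquot = 1/3 × 8.42 × 10^-4 = 2.81 × 10^-4 mol
[Cr2O7^2-] = 2.81 × 10^-4 / 0.0199 = 0.0141 mol/L

0.0141 M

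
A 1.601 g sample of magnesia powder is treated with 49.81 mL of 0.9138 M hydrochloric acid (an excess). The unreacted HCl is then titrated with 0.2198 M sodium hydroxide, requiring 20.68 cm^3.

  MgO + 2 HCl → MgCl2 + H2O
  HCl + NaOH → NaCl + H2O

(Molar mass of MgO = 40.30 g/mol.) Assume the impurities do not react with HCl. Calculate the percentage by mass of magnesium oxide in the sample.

51.57 %

n(HCl) added = 0.04981 × 0.9138 = 0.04552 mol
n(NaOH) used in back-titration = 0.02068 × 0.2198 = 4.545 × 10^-3 mol
n(HCl) left over = 4.545 × 10^-3 mol (1:1 ratio)
n(HCl) consumed by analyte = 0.04552 − 4.545 × 10^-3 = 0.04097 mol
From the 1:2 ratio, n(MgO) = 1/2 × 0.04097 = 0.02049 mol
mass of MgO = 0.02049 × 40.30 = 0.8256 g
% MgO = 0.8256 / 1.601 × 100 = 51.57 %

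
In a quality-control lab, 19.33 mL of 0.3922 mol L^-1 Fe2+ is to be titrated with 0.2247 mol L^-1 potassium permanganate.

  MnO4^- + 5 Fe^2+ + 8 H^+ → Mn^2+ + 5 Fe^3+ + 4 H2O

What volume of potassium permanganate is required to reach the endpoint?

6.748 mL

n(Fe2+) = 0.01933 L × 0.3922 mol/L = 7.581 × 10^-3 mol
From the 1:5 stoichiometry, n(KMnO4) = 1/5 × 7.581 × 10^-3 = 1.516 × 10^-3 mol
V(KMnO4) = 1.516 × 10^-3 mol / 0.2247 mol/L = 0.006748 L = 6.748 mL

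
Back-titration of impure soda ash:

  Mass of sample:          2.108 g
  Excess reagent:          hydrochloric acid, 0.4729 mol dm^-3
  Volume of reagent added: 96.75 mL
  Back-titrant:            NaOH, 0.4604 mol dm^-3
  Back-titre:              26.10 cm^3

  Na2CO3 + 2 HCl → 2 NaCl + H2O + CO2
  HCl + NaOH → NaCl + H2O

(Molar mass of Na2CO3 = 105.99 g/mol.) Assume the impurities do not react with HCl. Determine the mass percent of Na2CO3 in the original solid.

n(HCl) added = 0.09675 × 0.4729 = 0.04575 mol
n(NaOH) used in back-titration = 0.02610 × 0.4604 = 0.01202 mol
n(HCl) left over = 0.01202 mol (1:1 ratio)
n(HCl) consumed by analyte = 0.04575 − 0.01202 = 0.03374 mol
From the 1:2 ratio, n(Na2CO3) = 1/2 × 0.03374 = 0.01687 mol
mass of Na2CO3 = 0.01687 × 105.99 = 1.788 g
% Na2CO3 = 1.788 / 2.108 × 100 = 84.81 %

84.81 %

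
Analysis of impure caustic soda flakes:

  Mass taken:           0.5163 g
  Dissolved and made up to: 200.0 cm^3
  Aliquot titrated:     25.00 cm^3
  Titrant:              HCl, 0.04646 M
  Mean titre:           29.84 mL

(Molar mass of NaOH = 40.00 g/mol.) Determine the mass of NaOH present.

0.4436 g

NaOH + HCl → NaCl + H2O
n(HCl) per titration = 0.02984 × 0.04646 = 1.386 × 10^-3 mol
n(NaOH) in each aliquot = 1.386 × 10^-3 mol (1:1 ratio)
n(NaOH) in the whole flask = 1.386 × 10^-3 × 200.0/25.00 = 0.01109 mol
mass of NaOH = 0.01109 × 40.00 = 0.4436 g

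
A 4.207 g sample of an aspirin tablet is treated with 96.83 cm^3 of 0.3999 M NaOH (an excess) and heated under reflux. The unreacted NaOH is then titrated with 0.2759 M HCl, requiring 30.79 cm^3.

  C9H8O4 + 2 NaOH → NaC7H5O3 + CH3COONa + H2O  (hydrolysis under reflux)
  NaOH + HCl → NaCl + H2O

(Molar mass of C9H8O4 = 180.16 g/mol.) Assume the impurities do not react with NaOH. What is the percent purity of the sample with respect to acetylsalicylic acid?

n(NaOH) added = 0.09683 × 0.3999 = 0.03872 mol
n(HCl) used in back-titration = 0.03079 × 0.2759 = 8.495 × 10^-3 mol
n(NaOH) left over = 8.495 × 10^-3 mol (1:1 ratio)
n(NaOH) consumed by analyte = 0.03872 − 8.495 × 10^-3 = 0.03023 mol
From the 1:2 ratio, n(C9H8O4) = 1/2 × 0.03023 = 0.01511 mol
mass of C9H8O4 = 0.01511 × 180.16 = 2.723 g
% C9H8O4 = 2.723 / 4.207 × 100 = 64.72 %

64.72 %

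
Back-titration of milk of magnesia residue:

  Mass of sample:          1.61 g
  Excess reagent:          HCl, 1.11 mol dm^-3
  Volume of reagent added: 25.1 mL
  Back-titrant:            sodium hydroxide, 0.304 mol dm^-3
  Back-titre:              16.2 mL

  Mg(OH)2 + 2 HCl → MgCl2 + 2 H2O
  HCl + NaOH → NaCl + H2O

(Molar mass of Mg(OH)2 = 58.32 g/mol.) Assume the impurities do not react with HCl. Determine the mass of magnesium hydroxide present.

n(HCl) added = 0.0251 × 1.11 = 0.0279 mol
n(NaOH) used in back-titration = 0.0162 × 0.304 = 4.92 × 10^-3 mol
n(HCl) left over = 4.92 × 10^-3 mol (1:1 ratio)
n(HCl) consumed by analyte = 0.0279 − 4.92 × 10^-3 = 0.0229 mol
From the 1:2 ratio, n(Mg(OH)2) = 1/2 × 0.0229 = 0.0115 mol
mass of Mg(OH)2 = 0.0115 × 58.32 = 0.669 g

0.669 g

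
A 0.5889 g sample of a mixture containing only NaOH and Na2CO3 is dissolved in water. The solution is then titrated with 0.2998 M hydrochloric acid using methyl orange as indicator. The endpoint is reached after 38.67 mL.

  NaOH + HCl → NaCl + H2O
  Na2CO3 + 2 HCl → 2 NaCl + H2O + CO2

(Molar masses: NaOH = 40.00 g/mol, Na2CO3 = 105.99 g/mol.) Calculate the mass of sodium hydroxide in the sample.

0.07845 g

n(HCl) = 0.03867 × 0.2998 = 0.01159 mol
Let x = n(NaOH), y = n(Na2CO3).
Titrant: 1x + 2y = 0.01159;  mass: 40.00x + 105.99y = 0.5889
Solving, x = 1.961 × 10^-3 mol, y = 4.816 × 10^-3 mol
mass of NaOH = 1.961 × 10^-3 × 40.00 = 0.07845 g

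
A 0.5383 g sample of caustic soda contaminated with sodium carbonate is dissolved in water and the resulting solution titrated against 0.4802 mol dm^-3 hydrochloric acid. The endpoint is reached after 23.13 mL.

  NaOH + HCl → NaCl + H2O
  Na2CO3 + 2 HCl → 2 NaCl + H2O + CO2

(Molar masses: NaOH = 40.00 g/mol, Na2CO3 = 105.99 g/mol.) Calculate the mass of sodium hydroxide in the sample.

0.1549 g

n(HCl) = 0.02313 × 0.4802 = 0.01111 mol
Let x = n(NaOH), y = n(Na2CO3).
Titrant: 1x + 2y = 0.01111;  mass: 40.00x + 105.99y = 0.5383
Solving, x = 3.872 × 10^-3 mol, y = 3.618 × 10^-3 mol
mass of NaOH = 3.872 × 10^-3 × 40.00 = 0.1549 g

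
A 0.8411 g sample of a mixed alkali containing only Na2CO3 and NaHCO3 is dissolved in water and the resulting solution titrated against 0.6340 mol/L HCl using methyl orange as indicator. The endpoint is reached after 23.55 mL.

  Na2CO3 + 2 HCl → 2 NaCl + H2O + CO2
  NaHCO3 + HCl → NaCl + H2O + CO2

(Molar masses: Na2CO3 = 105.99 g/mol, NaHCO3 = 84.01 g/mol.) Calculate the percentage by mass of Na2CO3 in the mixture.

n(HCl) = 0.02355 × 0.6340 = 0.01493 mol
Let x = n(Na2CO3), y = n(NaHCO3).
Titrant: 2x + 1y = 0.01493;  mass: 105.99x + 84.01y = 0.8411
Solving, x = 6.662 × 10^-3 mol, y = 1.607 × 10^-3 mol
mass of Na2CO3 = 6.662 × 10^-3 × 105.99 = 0.7061 g
% Na2CO3 = 0.7061 / 0.8411 × 100 = 83.95 %

83.95 %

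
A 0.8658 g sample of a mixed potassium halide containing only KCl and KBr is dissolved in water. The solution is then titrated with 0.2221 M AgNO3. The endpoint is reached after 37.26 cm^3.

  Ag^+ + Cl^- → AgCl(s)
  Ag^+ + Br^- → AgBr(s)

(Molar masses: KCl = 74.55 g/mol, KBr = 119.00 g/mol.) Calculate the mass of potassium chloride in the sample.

0.1995 g

n(AgNO3) = 0.03726 × 0.2221 = 8.275 × 10^-3 mol
Let x = n(KCl), y = n(KBr).
Titrant: 1x + 1y = 8.275 × 10^-3;  mass: 74.55x + 119.00y = 0.8658
Solving, x = 2.677 × 10^-3 mol, y = 5.599 × 10^-3 mol
mass of KCl = 2.677 × 10^-3 × 74.55 = 0.1995 g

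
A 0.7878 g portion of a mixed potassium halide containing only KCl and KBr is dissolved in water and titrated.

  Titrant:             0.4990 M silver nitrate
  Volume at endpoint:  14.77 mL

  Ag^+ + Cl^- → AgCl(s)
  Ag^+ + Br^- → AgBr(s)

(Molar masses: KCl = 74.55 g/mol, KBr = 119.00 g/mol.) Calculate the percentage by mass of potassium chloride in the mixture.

19.00 %

n(AgNO3) = 0.01477 × 0.4990 = 7.370 × 10^-3 mol
Let x = n(KCl), y = n(KBr).
Titrant: 1x + 1y = 7.370 × 10^-3;  mass: 74.55x + 119.00y = 0.7878
Solving, x = 2.008 × 10^-3 mol, y = 5.362 × 10^-3 mol
mass of KCl = 2.008 × 10^-3 × 74.55 = 0.1497 g
% KCl = 0.1497 / 0.7878 × 100 = 19.00 %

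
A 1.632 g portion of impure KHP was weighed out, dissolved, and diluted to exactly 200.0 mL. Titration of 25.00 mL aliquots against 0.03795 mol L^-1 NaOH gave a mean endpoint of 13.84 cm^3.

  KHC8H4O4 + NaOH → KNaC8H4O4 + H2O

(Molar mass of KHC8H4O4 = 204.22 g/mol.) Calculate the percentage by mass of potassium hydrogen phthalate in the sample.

n(NaOH) per titration = 0.01384 × 0.03795 = 5.252 × 10^-4 mol
n(KHC8H4O4) in each aliquot = 5.252 × 10^-4 mol (1:1 ratio)
n(KHC8H4O4) in the whole flask = 5.252 × 10^-4 × 200.0/25.00 = 4.202 × 10^-3 mol
mass of KHC8H4O4 = 4.202 × 10^-3 × 204.22 = 0.8581 g
% KHC8H4O4 = 0.8581 / 1.632 × 100 = 52.58 %

52.58 %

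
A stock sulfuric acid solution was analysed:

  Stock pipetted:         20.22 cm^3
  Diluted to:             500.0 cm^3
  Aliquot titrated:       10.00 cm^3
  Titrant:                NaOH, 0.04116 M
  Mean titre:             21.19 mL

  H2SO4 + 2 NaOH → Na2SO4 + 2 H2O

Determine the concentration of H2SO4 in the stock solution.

1.078 M

n(NaOH) = 0.02119 × 0.04116 = 8.722 × 10^-4 mol
From the 1:2 ratio, n(H2SO4) in the aliquot = 1/2 × 8.722 × 10^-4 = 4.361 × 10^-4 mol
[H2SO4]_dilute = 4.361 × 10^-4 / 0.01000 = 0.04361 mol/L
Dilution factor = 500.0 / 20.22 = 24.73
[H2SO4]_stock = 0.04361 × 24.73 = 1.078 mol/L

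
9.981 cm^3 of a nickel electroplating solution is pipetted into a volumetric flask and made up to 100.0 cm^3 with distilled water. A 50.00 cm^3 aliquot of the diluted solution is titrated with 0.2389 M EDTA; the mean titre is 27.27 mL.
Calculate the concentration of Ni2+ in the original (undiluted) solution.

1.305 M

Ni^2+ + EDTA^4- → [Ni(EDTA)]^2-
n(EDTA) = 0.02727 × 0.2389 = 6.515 × 10^-3 mol
n(Ni2+) in the aliquot = 6.515 × 10^-3 mol (1:1 ratio)
[Ni2+]_dilute = 6.515 × 10^-3 / 0.05000 = 0.1303 mol/L
Dilution factor = 100.0 / 9.981 = 10.02
[Ni2+]_stock = 0.1303 × 10.02 = 1.305 mol/L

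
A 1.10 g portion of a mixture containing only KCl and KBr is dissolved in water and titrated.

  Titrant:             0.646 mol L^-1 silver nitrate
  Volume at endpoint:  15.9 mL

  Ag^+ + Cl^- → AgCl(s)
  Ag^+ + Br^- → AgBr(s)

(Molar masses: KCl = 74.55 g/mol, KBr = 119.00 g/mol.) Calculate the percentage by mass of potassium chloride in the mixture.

18.6 %

n(AgNO3) = 0.0159 × 0.646 = 0.0103 mol
Let x = n(KCl), y = n(KBr).
Titrant: 1x + 1y = 0.0103;  mass: 74.55x + 119.00y = 1.10
Solving, x = 2.75 × 10^-3 mol, y = 7.52 × 10^-3 mol
mass of KCl = 2.75 × 10^-3 × 74.55 = 0.205 g
% KCl = 0.205 / 1.10 × 100 = 18.6 %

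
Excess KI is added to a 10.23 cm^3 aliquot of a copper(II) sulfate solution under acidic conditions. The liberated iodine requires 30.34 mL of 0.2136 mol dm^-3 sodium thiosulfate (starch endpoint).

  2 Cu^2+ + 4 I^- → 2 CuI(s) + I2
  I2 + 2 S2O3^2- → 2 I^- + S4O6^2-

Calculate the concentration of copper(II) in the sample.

n(S2O3^2-) = 0.03034 × 0.2136 = 6.481 × 10^-3 mol
n(I2) = n(S2O3^2-)/2 = 3.240 × 10^-3 mol
From the 2:1 ratio, n(Cu2+) in the aliquot = 2/1 × 3.240 × 10^-3 = 6.481 × 10^-3 mol
[Cu2+] = 6.481 × 10^-3 / 0.01023 = 0.6335 mol/L

0.6335 mol/L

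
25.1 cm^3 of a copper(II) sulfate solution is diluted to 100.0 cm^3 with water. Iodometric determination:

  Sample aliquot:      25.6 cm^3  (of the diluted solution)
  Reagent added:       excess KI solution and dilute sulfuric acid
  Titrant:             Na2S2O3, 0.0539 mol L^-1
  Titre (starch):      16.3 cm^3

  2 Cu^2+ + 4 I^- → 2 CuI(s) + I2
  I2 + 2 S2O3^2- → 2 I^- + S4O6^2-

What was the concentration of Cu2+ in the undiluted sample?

0.137 mol/L

n(S2O3^2-) = 0.0163 × 0.0539 = 8.79 × 10^-4 mol
n(I2) = n(S2O3^2-)/2 = 4.39 × 10^-4 mol
From the 2:1 ratio, n(Cu2+) in the aliquot = 2/1 × 4.39 × 10^-4 = 8.79 × 10^-4 mol
[Cu2+]_dilute = 8.79 × 10^-4 / 0.0256 = 0.0343 mol/L
[Cu2+]_original = 0.0343 × 100.0/25.1 = 0.137 mol/L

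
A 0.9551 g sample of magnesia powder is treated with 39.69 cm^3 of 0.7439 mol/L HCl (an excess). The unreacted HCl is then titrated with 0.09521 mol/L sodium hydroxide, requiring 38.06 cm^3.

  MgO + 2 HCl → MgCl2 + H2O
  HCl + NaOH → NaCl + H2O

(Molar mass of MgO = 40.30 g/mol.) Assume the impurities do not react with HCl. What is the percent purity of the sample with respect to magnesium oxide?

n(HCl) added = 0.03969 × 0.7439 = 0.02953 mol
n(NaOH) used in back-titration = 0.03806 × 0.09521 = 3.624 × 10^-3 mol
n(HCl) left over = 3.624 × 10^-3 mol (1:1 ratio)
n(HCl) consumed by analyte = 0.02953 − 3.624 × 10^-3 = 0.02590 mol
From the 1:2 ratio, n(MgO) = 1/2 × 0.02590 = 0.01295 mol
mass of MgO = 0.01295 × 40.30 = 0.5219 g
% MgO = 0.5219 / 0.9551 × 100 = 54.65 %

54.65 %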